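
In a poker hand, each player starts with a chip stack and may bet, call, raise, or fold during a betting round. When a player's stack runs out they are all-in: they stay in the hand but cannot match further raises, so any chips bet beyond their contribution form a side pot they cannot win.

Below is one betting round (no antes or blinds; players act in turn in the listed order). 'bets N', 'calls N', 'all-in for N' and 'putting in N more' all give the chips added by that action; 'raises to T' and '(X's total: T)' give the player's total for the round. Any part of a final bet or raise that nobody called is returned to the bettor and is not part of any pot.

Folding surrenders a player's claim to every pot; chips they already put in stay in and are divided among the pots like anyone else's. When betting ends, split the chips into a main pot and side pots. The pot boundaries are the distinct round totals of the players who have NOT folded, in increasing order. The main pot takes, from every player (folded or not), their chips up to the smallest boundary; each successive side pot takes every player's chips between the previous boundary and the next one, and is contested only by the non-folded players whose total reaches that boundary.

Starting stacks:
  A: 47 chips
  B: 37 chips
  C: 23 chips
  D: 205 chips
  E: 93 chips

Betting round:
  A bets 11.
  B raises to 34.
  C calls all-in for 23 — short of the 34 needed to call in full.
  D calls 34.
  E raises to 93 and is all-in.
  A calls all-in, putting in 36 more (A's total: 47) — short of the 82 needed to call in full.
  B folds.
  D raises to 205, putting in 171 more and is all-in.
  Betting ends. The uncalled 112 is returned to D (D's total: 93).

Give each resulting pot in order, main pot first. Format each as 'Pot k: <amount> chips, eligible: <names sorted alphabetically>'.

Pot 1: 115 chips, eligible: A, C, D, E
Pot 2: 83 chips, eligible: A, D, E
Pot 3: 92 chips, eligible: D, E

Derivation:
Contributions (after 112 returned to D): A=47, B=34, C=23, D=93, E=93
Folded: B
Pot levels (distinct totals of non-folded players): 23, 47, 93
Layer 1-23: 23 each from A, B, C, D, E = 23*5 = 115 chips; eligible A, C, D, E
Layer 24-47: A 24 + B 11 + D 24 + E 24 = 83 chips; eligible A, D, E
Layer 48-93: 46 each from D, E = 46*2 = 92 chips; eligible D, E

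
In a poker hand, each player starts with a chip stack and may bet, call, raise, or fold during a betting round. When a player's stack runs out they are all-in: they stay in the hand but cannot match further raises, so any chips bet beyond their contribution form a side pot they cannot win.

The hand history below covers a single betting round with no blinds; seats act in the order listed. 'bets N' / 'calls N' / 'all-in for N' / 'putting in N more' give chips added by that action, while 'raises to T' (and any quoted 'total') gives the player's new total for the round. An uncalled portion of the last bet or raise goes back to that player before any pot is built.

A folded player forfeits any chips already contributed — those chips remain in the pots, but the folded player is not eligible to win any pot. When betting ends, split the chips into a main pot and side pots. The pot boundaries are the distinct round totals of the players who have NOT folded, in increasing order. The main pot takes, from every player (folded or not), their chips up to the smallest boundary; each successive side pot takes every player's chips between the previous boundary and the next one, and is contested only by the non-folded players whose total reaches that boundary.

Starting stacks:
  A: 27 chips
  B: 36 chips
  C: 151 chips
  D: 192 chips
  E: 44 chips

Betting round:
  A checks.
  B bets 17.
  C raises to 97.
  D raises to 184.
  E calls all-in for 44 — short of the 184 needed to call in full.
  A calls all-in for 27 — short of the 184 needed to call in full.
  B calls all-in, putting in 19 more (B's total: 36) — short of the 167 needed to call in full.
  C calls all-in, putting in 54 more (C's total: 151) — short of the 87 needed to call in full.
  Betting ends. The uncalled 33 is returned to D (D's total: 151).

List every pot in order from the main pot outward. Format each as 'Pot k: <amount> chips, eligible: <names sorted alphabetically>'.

Contributions (after 33 returned to D): A=27, B=36, C=151, D=151, E=44
Pot levels (distinct totals of non-folded players): 27, 36, 44, 151
Layer 1-27: 27 each from A, B, C, D, E = 27*5 = 135 chips; eligible A, B, C, D, E
Layer 28-36: 9 each from B, C, D, E = 9*4 = 36 chips; eligible B, C, D, E
Layer 37-44: 8 each from C, D, E = 8*3 = 24 chips; eligible C, D, E
Layer 45-151: 107 each from C, D = 107*2 = 214 chips; eligible C, D

Pot 1: 135 chips, eligible: A, B, C, D, E
Pot 2: 36 chips, eligible: B, C, D, E
Pot 3: 24 chips, eligible: C, D, E
Pot 4: 214 chips, eligible: C, D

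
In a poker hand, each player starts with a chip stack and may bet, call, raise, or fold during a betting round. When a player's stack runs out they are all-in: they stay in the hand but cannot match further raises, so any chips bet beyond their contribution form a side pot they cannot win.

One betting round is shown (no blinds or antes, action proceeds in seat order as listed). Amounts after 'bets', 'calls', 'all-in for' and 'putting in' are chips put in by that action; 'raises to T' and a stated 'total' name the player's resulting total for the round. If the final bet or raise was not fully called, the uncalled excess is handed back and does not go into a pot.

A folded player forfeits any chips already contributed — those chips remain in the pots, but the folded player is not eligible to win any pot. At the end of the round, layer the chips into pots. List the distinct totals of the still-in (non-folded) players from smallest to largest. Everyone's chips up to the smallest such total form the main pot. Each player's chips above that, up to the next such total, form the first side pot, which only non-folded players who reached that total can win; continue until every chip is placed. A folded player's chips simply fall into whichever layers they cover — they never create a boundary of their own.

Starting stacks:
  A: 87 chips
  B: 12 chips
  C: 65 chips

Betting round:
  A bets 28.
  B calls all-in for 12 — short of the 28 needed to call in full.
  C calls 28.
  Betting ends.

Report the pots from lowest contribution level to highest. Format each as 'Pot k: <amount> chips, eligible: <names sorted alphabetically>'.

Pot 1: 36 chips, eligible: A, B, C
Pot 2: 32 chips, eligible: A, C

Derivation:
Contributions: A=28, B=12, C=28
Pot levels (distinct totals of non-folded players): 12, 28
Layer 1-12: 12 each from A, B, C = 12*3 = 36 chips; eligible A, B, C
Layer 13-28: 16 each from A, C = 16*2 = 32 chips; eligible A, C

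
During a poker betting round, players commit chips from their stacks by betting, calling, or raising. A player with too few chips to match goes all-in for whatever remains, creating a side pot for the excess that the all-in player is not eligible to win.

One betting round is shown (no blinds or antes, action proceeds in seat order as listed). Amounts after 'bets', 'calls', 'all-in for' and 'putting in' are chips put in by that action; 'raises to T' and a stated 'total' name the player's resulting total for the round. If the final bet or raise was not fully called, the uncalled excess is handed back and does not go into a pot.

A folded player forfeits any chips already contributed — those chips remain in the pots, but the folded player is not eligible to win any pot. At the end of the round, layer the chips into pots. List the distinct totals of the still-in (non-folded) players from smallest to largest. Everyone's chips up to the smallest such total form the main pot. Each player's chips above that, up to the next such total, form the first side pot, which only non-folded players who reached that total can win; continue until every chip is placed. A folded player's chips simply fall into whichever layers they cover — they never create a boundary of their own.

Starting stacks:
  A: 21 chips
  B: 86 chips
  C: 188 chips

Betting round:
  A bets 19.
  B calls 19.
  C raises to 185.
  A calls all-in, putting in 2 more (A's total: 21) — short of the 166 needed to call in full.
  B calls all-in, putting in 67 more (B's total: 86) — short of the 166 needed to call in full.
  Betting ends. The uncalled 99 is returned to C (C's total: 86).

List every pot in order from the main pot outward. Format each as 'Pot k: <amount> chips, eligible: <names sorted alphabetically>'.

Pot 1: 63 chips, eligible: A, B, C
Pot 2: 130 chips, eligible: B, C

Derivation:
Contributions (after 99 returned to C): A=21, B=86, C=86
Pot levels (distinct totals of non-folded players): 21, 86
Layer 1-21: 21 each from A, B, C = 21*3 = 63 chips; eligible A, B, C
Layer 22-86: 65 each from B, C = 65*2 = 130 chips; eligible B, C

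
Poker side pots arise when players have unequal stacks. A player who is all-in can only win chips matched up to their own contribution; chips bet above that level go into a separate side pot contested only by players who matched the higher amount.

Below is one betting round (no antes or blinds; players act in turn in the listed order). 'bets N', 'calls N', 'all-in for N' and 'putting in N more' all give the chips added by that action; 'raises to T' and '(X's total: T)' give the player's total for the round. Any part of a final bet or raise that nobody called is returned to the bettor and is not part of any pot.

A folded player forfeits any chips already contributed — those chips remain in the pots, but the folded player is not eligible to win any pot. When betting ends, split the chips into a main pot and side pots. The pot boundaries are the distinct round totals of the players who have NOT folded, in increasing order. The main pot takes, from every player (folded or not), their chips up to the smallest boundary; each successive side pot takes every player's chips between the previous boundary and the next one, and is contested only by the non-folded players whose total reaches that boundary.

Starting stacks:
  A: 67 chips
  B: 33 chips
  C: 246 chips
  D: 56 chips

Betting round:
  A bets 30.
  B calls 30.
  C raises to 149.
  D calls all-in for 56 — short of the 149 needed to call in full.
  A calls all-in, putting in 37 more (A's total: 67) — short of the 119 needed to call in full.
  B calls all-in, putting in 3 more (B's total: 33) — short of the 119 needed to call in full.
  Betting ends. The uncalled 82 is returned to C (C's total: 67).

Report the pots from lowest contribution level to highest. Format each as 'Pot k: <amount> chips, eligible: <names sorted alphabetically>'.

Contributions (after 82 returned to C): A=67, B=33, C=67, D=56
Pot levels (distinct totals of non-folded players): 33, 56, 67
Layer 1-33: 33 each from A, B, C, D = 33*4 = 132 chips; eligible A, B, C, D
Layer 34-56: 23 each from A, C, D = 23*3 = 69 chips; eligible A, C, D
Layer 57-67: 11 each from A, C = 11*2 = 22 chips; eligible A, C

Pot 1: 132 chips, eligible: A, B, C, D
Pot 2: 69 chips, eligible: A, C, D
Pot 3: 22 chips, eligible: A, C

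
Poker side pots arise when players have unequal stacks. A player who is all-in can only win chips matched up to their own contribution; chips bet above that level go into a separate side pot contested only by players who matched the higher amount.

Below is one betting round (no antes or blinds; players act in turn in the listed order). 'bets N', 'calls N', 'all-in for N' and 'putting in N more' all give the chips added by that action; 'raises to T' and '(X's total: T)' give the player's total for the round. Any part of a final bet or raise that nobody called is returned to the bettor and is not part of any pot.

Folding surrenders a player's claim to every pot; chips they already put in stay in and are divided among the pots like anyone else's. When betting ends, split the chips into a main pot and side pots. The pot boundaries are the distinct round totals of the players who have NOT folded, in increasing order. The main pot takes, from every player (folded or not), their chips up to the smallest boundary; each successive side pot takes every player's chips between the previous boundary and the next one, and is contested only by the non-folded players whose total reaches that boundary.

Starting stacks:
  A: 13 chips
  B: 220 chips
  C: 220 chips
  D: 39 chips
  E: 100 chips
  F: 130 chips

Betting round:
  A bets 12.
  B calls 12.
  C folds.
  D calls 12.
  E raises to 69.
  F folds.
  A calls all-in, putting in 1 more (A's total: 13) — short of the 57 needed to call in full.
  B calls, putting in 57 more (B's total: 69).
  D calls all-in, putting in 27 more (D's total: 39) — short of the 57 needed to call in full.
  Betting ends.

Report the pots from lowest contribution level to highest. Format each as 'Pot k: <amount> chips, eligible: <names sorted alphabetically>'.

Contributions: A=13, B=69, D=39, E=69
Folded: C, F
Pot levels (distinct totals of non-folded players): 13, 39, 69
Layer 1-13: 13 each from A, B, D, E = 13*4 = 52 chips; eligible A, B, D, E
Layer 14-39: 26 each from B, D, E = 26*3 = 78 chips; eligible B, D, E
Layer 40-69: 30 each from B, E = 30*2 = 60 chips; eligible B, E

Pot 1: 52 chips, eligible: A, B, D, E
Pot 2: 78 chips, eligible: B, D, E
Pot 3: 60 chips, eligible: B, E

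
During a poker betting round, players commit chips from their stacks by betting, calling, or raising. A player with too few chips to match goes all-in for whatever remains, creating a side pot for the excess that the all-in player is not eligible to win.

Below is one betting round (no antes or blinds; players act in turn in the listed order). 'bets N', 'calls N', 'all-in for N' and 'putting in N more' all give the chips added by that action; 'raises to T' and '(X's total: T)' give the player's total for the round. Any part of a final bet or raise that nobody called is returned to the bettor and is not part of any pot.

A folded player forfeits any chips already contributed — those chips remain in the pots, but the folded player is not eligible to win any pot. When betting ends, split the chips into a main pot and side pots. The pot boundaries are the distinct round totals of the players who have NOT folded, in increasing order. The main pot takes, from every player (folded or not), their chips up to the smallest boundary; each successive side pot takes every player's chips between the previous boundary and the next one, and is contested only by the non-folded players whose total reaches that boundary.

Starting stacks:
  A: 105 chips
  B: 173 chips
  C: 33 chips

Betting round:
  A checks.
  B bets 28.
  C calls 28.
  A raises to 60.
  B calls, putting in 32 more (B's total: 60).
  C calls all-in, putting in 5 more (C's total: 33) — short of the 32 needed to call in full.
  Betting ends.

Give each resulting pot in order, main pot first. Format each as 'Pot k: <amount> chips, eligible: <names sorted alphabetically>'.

Contributions: A=60, B=60, C=33
Pot levels (distinct totals of non-folded players): 33, 60
Layer 1-33: 33 each from A, B, C = 33*3 = 99 chips; eligible A, B, C
Layer 34-60: 27 each from A, B = 27*2 = 54 chips; eligible A, B

Pot 1: 99 chips, eligible: A, B, C
Pot 2: 54 chips, eligible: A, B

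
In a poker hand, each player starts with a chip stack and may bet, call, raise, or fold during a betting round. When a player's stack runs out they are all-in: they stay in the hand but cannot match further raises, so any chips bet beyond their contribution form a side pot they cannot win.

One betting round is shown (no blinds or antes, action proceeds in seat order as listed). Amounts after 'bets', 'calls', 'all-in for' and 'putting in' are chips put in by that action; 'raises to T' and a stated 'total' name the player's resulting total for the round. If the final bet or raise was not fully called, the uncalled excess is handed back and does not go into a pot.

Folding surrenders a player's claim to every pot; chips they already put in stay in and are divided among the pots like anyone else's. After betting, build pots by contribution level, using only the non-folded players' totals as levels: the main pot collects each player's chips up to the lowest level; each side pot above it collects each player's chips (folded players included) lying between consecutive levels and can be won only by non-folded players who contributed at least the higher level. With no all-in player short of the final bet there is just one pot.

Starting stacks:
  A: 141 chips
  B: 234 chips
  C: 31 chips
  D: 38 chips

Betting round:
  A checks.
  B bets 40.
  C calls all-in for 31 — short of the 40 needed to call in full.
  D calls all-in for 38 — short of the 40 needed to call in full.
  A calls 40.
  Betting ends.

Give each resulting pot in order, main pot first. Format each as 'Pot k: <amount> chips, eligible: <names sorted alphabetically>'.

Contributions: A=40, B=40, C=31, D=38
Pot levels (distinct totals of non-folded players): 31, 38, 40
Layer 1-31: 31 each from A, B, C, D = 31*4 = 124 chips; eligible A, B, C, D
Layer 32-38: 7 each from A, B, D = 7*3 = 21 chips; eligible A, B, D
Layer 39-40: 2 each from A, B = 2*2 = 4 chips; eligible A, B

Pot 1: 124 chips, eligible: A, B, C, D
Pot 2: 21 chips, eligible: A, B, D
Pot 3: 4 chips, eligible: A, B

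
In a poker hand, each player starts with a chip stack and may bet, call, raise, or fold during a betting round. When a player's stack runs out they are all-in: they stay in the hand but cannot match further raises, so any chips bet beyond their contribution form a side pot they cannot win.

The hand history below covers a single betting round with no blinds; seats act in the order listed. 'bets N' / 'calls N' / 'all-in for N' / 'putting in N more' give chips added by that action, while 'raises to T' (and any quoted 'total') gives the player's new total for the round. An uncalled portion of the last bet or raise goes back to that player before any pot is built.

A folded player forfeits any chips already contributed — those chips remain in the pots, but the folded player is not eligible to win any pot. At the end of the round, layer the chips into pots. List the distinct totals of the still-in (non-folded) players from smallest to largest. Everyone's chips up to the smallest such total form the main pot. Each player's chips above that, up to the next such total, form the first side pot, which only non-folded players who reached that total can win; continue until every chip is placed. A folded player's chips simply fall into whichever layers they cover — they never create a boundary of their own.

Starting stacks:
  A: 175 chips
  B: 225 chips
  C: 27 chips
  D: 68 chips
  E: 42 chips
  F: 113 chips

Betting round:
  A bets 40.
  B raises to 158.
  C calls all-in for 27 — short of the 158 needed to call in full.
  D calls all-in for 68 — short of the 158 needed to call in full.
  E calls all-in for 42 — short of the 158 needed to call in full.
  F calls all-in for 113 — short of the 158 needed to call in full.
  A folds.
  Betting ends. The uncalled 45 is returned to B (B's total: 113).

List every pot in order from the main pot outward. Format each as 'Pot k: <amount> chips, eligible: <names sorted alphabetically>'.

Pot 1: 162 chips, eligible: B, C, D, E, F
Pot 2: 73 chips, eligible: B, D, E, F
Pot 3: 78 chips, eligible: B, D, F
Pot 4: 90 chips, eligible: B, F

Derivation:
Contributions (after 45 returned to B): A=40, B=113, C=27, D=68, E=42, F=113
Folded: A
Pot levels (distinct totals of non-folded players): 27, 42, 68, 113
Layer 1-27: 27 each from A, B, C, D, E, F = 27*6 = 162 chips; eligible B, C, D, E, F
Layer 28-42: A 13 + B 15 + D 15 + E 15 + F 15 = 73 chips; eligible B, D, E, F
Layer 43-68: 26 each from B, D, F = 26*3 = 78 chips; eligible B, D, F
Layer 69-113: 45 each from B, F = 45*2 = 90 chips; eligible B, F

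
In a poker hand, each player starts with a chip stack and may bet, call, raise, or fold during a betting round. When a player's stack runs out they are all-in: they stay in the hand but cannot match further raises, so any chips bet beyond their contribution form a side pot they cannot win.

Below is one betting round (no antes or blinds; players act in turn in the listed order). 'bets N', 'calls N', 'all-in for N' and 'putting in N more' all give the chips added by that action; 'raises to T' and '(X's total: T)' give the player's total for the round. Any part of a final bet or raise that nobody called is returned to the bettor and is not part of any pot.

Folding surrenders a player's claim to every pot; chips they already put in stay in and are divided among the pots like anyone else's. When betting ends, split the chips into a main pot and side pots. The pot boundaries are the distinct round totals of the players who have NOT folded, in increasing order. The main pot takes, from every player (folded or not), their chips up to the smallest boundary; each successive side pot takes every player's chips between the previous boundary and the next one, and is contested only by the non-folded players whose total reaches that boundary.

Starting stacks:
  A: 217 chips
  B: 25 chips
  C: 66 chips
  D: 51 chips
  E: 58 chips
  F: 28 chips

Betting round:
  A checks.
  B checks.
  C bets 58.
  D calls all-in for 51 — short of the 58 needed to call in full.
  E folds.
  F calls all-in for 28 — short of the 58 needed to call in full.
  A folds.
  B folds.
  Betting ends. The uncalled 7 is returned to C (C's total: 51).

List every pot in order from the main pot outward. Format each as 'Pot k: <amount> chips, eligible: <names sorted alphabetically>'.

Contributions (after 7 returned to C): C=51, D=51, F=28
Folded: A, B, E
Pot levels (distinct totals of non-folded players): 28, 51
Layer 1-28: 28 each from C, D, F = 28*3 = 84 chips; eligible C, D, F
Layer 29-51: 23 each from C, D = 23*2 = 46 chips; eligible C, D

Pot 1: 84 chips, eligible: C, D, F
Pot 2: 46 chips, eligible: C, D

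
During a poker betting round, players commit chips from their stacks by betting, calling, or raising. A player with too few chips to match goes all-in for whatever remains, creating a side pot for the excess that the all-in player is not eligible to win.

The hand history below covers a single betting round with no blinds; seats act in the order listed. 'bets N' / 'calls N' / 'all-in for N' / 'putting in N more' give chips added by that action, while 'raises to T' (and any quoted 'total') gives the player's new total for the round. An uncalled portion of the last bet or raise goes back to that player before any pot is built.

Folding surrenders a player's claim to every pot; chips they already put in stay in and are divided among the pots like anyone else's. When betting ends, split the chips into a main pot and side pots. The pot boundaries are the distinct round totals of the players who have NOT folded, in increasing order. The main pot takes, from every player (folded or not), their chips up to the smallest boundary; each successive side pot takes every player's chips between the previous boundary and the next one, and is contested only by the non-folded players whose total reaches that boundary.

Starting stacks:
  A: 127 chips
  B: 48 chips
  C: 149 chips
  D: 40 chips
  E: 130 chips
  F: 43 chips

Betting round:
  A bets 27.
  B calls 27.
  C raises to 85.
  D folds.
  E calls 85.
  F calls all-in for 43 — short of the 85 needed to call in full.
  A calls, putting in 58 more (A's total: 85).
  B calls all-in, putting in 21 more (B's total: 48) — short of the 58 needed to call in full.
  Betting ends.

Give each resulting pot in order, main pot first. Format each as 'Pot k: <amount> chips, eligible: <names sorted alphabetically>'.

Pot 1: 215 chips, eligible: A, B, C, E, F
Pot 2: 20 chips, eligible: A, B, C, E
Pot 3: 111 chips, eligible: A, C, E

Derivation:
Contributions: A=85, B=48, C=85, E=85, F=43
Folded: D
Pot levels (distinct totals of non-folded players): 43, 48, 85
Layer 1-43: 43 each from A, B, C, E, F = 43*5 = 215 chips; eligible A, B, C, E, F
Layer 44-48: 5 each from A, B, C, E = 5*4 = 20 chips; eligible A, B, C, E
Layer 49-85: 37 each from A, C, E = 37*3 = 111 chips; eligible A, C, E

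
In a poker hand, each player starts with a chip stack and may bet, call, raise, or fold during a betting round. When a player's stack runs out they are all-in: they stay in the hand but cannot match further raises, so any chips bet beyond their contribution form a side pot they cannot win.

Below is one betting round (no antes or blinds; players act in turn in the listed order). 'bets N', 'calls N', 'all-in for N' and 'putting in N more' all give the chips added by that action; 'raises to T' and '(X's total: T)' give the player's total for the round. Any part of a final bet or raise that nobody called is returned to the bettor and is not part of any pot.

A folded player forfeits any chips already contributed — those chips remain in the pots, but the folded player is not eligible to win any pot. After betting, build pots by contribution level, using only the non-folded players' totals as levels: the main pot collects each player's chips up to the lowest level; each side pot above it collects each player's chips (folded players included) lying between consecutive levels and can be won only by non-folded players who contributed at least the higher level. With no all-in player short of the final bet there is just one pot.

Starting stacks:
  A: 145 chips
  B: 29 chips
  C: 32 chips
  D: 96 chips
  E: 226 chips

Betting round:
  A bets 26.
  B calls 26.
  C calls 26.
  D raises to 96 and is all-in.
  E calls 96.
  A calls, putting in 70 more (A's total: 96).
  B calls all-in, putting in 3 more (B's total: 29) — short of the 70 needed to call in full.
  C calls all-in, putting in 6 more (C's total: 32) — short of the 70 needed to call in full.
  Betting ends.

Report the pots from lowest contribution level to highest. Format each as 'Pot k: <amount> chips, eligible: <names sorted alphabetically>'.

Pot 1: 145 chips, eligible: A, B, C, D, E
Pot 2: 12 chips, eligible: A, C, D, E
Pot 3: 192 chips, eligible: A, D, E

Derivation:
Contributions: A=96, B=29, C=32, D=96, E=96
Pot levels (distinct totals of non-folded players): 29, 32, 96
Layer 1-29: 29 each from A, B, C, D, E = 29*5 = 145 chips; eligible A, B, C, D, E
Layer 30-32: 3 each from A, C, D, E = 3*4 = 12 chips; eligible A, C, D, E
Layer 33-96: 64 each from A, D, E = 64*3 = 192 chips; eligible A, D, E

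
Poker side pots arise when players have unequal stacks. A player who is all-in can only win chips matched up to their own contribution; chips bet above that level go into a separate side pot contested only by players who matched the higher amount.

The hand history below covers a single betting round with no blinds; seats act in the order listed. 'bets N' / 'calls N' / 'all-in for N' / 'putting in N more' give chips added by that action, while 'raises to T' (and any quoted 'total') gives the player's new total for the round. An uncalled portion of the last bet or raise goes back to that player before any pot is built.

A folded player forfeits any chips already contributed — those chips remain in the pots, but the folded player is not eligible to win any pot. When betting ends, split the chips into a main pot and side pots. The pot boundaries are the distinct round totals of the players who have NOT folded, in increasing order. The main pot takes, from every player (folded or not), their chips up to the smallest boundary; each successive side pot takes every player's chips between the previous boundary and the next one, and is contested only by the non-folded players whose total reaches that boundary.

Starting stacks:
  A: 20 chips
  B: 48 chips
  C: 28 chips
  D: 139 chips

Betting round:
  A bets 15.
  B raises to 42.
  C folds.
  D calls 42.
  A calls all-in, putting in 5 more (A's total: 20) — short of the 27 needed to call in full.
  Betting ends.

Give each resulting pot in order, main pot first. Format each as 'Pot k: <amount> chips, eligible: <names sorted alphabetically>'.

Contributions: A=20, B=42, D=42
Folded: C
Pot levels (distinct totals of non-folded players): 20, 42
Layer 1-20: 20 each from A, B, D = 20*3 = 60 chips; eligible A, B, D
Layer 21-42: 22 each from B, D = 22*2 = 44 chips; eligible B, D

Pot 1: 60 chips, eligible: A, B, D
Pot 2: 44 chips, eligible: B, D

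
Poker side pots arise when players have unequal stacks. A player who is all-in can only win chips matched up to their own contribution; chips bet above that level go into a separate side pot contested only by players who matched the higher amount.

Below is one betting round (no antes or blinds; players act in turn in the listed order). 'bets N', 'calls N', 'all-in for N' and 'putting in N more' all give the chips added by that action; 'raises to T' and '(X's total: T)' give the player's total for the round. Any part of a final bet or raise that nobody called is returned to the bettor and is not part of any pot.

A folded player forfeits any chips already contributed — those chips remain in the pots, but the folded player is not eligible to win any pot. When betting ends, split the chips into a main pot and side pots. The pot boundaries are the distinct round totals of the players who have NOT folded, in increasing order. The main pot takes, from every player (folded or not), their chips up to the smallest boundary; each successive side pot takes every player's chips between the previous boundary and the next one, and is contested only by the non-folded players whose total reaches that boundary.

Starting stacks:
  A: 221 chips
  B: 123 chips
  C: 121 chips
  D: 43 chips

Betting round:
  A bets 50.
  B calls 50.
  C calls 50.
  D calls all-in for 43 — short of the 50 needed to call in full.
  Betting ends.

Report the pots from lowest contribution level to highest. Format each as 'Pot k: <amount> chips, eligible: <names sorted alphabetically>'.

Pot 1: 172 chips, eligible: A, B, C, D
Pot 2: 21 chips, eligible: A, B, C

Derivation:
Contributions: A=50, B=50, C=50, D=43
Pot levels (distinct totals of non-folded players): 43, 50
Layer 1-43: 43 each from A, B, C, D = 43*4 = 172 chips; eligible A, B, C, D
Layer 44-50: 7 each from A, B, C = 7*3 = 21 chips; eligible A, B, C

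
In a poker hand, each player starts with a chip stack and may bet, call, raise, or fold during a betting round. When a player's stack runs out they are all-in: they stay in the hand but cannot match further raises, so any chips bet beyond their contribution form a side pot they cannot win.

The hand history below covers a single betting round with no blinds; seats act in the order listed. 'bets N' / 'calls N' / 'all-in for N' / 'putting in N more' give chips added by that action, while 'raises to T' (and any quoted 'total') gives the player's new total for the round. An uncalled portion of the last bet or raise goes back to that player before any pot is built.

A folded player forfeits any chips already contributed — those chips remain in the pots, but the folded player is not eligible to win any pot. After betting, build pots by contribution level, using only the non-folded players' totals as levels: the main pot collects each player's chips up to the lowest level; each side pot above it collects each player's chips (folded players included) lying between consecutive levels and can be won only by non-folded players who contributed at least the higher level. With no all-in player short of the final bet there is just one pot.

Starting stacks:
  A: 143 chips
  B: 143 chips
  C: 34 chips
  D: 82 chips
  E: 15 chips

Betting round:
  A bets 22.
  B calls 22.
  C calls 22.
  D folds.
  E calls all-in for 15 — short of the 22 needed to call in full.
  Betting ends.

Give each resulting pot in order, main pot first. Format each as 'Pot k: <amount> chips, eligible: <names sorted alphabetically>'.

Contributions: A=22, B=22, C=22, E=15
Folded: D
Pot levels (distinct totals of non-folded players): 15, 22
Layer 1-15: 15 each from A, B, C, E = 15*4 = 60 chips; eligible A, B, C, E
Layer 16-22: 7 each from A, B, C = 7*3 = 21 chips; eligible A, B, C

Pot 1: 60 chips, eligible: A, B, C, E
Pot 2: 21 chips, eligible: A, B, C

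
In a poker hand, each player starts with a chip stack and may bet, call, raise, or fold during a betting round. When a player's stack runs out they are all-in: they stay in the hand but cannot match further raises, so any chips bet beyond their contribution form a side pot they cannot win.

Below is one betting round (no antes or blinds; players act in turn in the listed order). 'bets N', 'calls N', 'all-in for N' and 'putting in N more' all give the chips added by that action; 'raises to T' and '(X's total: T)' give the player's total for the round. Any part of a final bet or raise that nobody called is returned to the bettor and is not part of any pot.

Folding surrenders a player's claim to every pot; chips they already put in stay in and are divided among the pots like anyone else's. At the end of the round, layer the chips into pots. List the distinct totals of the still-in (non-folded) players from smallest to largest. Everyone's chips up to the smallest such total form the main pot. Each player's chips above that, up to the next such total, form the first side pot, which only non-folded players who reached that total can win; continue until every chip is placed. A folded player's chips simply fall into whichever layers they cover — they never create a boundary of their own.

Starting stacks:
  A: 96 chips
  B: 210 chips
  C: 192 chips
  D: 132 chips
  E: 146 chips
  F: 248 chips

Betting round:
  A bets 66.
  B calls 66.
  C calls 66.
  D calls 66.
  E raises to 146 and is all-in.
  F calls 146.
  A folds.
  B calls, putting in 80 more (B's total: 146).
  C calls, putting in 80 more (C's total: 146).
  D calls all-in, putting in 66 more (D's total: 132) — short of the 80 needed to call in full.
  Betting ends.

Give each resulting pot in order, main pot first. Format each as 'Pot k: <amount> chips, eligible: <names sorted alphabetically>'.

Contributions: A=66, B=146, C=146, D=132, E=146, F=146
Folded: A
Pot levels (distinct totals of non-folded players): 132, 146
Layer 1-132: A 66 + B 132 + C 132 + D 132 + E 132 + F 132 = 726 chips; eligible B, C, D, E, F
Layer 133-146: 14 each from B, C, E, F = 14*4 = 56 chips; eligible B, C, E, F

Pot 1: 726 chips, eligible: B, C, D, E, F
Pot 2: 56 chips, eligible: B, C, E, F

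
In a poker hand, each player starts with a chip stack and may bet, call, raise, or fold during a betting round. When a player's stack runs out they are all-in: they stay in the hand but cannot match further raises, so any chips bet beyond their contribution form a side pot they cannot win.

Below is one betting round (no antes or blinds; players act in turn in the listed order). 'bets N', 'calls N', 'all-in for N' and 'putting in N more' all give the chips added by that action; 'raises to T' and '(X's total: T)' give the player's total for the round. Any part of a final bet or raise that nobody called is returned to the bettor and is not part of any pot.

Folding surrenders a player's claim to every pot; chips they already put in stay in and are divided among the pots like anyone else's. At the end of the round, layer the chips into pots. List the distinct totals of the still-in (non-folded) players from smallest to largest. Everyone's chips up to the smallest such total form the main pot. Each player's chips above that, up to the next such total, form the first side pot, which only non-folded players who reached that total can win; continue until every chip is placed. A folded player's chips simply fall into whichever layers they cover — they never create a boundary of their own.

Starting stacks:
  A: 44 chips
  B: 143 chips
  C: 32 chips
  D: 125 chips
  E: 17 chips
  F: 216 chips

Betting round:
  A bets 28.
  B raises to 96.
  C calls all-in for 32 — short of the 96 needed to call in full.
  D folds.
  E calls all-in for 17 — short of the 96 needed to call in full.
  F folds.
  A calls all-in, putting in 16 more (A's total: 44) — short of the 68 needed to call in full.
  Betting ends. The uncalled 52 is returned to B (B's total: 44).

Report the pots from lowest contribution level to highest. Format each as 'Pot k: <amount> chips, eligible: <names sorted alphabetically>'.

Contributions (after 52 returned to B): A=44, B=44, C=32, E=17
Folded: D, F
Pot levels (distinct totals of non-folded players): 17, 32, 44
Layer 1-17: 17 each from A, B, C, E = 17*4 = 68 chips; eligible A, B, C, E
Layer 18-32: 15 each from A, B, C = 15*3 = 45 chips; eligible A, B, C
Layer 33-44: 12 each from A, B = 12*2 = 24 chips; eligible A, B

Pot 1: 68 chips, eligible: A, B, C, E
Pot 2: 45 chips, eligible: A, B, C
Pot 3: 24 chips, eligible: A, B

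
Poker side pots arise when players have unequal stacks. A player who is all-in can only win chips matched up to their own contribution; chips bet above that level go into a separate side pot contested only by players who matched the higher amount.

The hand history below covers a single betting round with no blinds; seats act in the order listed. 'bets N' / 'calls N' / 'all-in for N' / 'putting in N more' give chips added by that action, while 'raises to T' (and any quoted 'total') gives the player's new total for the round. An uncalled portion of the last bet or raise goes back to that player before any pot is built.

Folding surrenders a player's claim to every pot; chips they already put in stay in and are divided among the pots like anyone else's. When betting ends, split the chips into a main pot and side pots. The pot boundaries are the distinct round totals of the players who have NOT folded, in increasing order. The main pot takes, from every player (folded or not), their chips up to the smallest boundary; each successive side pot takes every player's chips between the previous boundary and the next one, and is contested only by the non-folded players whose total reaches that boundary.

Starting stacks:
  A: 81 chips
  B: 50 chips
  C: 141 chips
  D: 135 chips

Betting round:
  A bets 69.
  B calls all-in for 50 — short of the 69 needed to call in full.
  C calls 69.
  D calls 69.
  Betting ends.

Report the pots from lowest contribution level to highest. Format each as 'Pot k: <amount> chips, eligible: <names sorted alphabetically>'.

Contributions: A=69, B=50, C=69, D=69
Pot levels (distinct totals of non-folded players): 50, 69
Layer 1-50: 50 each from A, B, C, D = 50*4 = 200 chips; eligible A, B, C, D
Layer 51-69: 19 each from A, C, D = 19*3 = 57 chips; eligible A, C, D

Pot 1: 200 chips, eligible: A, B, C, D
Pot 2: 57 chips, eligible: A, C, D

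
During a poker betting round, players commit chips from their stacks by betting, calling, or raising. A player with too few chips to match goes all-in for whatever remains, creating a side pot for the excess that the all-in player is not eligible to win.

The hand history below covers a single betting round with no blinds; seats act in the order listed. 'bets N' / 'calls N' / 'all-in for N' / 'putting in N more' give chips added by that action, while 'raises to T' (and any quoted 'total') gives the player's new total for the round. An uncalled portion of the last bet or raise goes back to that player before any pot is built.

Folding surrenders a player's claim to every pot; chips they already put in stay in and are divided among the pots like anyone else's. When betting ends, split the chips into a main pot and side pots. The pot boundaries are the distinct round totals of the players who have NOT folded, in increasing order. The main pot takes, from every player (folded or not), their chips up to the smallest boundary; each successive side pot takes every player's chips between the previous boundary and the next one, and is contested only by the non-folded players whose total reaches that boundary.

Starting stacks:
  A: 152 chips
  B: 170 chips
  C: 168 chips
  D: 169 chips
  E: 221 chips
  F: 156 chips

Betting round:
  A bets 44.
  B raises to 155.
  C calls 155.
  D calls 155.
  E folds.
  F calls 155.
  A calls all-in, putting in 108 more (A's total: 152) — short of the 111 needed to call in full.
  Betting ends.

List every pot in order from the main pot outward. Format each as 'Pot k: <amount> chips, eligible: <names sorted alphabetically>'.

Pot 1: 760 chips, eligible: A, B, C, D, F
Pot 2: 12 chips, eligible: B, C, D, F

Derivation:
Contributions: A=152, B=155, C=155, D=155, F=155
Folded: E
Pot levels (distinct totals of non-folded players): 152, 155
Layer 1-152: 152 each from A, B, C, D, F = 152*5 = 760 chips; eligible A, B, C, D, F
Layer 153-155: 3 each from B, C, D, F = 3*4 = 12 chips; eligible B, C, D, F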